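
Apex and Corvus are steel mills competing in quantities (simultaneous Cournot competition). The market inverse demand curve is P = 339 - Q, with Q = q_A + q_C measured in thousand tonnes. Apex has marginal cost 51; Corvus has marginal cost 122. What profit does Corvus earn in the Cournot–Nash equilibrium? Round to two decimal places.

2368.44

Apex's profit: π_A = (339 - Q)q_A - (51q_A). Setting ∂π_A/∂q_A = 0: 288 - 2q_A - (q_C) = 0.
Corvus's first-order condition: 217 - 2q_C - (q_A) = 0.
Best responses: q_A = (288 - q_C)/2, q_C = (217 - q_A)/2.
Solving the pair: q_A = 359/3, q_C = 146/3.
Price P = 339 - 505/3 = 512/3.
Corvus's profit: (512/3 - 122)·(146/3) = 2368.4444.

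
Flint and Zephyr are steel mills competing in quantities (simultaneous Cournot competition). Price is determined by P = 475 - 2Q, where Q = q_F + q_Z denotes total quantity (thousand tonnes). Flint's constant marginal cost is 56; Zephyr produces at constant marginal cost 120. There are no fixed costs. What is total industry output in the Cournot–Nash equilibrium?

129

Flint's profit: π_F = (475 - 2Q)q_F - (56q_F). Setting ∂π_F/∂q_F = 0: 419 - 4q_F - 2(q_Z) = 0.
Zephyr's profit: π_Z = (475 - 2Q)q_Z - (120q_Z). Setting ∂π_Z/∂q_Z = 0: 355 - 4q_Z - 2(q_F) = 0.
So q_F = (419 - 2q_Z)/4 and q_Z = (355 - 2q_F)/4.
Substituting one into the other gives q_F = 161/2 and q_Z = 97/2.
Total output Q = 161/2 + 97/2 = 129.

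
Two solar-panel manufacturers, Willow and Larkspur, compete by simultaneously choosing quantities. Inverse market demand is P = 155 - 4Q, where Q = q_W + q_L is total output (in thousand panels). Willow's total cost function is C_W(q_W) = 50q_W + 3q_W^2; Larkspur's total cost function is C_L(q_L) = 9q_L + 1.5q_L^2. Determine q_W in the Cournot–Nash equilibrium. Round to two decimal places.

Willow's profit: π_W = (155 - 4Q)q_W - (50q_W + 3q_W²). Setting ∂π_W/∂q_W = 0: 105 - 14q_W - 4(q_L) = 0.
Larkspur's first-order condition: 146 - 11q_L - 4(q_W) = 0.
So q_W = (105 - 4q_L)/14 and q_L = (146 - 4q_W)/11.
Solving the pair: q_W = 571/138, q_L = 812/69.

4.14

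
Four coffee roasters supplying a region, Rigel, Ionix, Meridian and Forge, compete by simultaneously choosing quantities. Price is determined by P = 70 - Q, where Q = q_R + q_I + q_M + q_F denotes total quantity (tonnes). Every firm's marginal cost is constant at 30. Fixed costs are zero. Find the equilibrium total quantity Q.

32

A representative firm's profit is π_i = q_i(70 - Q) - 30q_i.
Setting ∂π_i/∂q_i = 0 with rivals' quantities fixed: 40 - 2q_i - Σ_{j≠i} q_j = 0.
By symmetry each firm produces the same amount; substituting Σ_{j≠i} q_j = 3q_i yields q_i = 40/5 = 8.
Total output Q = 8 + 8 + 8 + 8 = 32.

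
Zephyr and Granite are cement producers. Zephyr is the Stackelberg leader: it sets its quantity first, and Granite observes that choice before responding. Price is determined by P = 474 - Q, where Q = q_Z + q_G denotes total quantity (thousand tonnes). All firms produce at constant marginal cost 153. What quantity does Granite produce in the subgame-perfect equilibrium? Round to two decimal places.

80.25

The follower Granite best-responds to any q_Z: π_G = (474 - Q)q_G - 153q_G.
Setting the follower's marginal profit to zero, 321 - q_Z - 2q_G = 0, i.e. q_G = (321 - q_Z)/2.
Zephyr substitutes q_G(q_Z) into its own profit: π_Z = q_Z(474 - q_Z - (321 - q_Z)/2) - 153q_Z = (627/2 - (1/2)q_Z)q_Z - 153q_Z.
Leader FOC: 321/2 - q_Z = 0, so q_Z = 321/2.
Then q_G = (321 - 321/2)/2 = 321/4.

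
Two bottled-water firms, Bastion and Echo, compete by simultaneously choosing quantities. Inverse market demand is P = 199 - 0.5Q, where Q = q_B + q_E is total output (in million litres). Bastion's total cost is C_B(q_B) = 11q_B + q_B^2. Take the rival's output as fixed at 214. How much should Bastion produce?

27

With the rival's output fixed at 214, Bastion's profit is π_B = (199 - (1/2)·214 - (1/2)q_B)q_B - (11q_B + q_B²) = (92 - (1/2)q_B)q_B - (11q_B + q_B²).
∂π_B/∂q_B = 81 - 3q_B = 0, so q_B = 27.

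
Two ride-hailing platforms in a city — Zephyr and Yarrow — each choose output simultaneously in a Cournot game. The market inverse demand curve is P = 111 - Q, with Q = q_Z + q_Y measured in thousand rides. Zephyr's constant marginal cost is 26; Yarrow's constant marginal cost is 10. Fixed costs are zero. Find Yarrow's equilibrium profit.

1521

Zephyr's profit: π_Z = (111 - Q)q_Z - (26q_Z). Setting ∂π_Z/∂q_Z = 0: 85 - 2q_Z - (q_Y) = 0.
Yarrow's profit: π_Y = (111 - Q)q_Y - (10q_Y). Setting ∂π_Y/∂q_Y = 0: 101 - 2q_Y - (q_Z) = 0.
So q_Z = (85 - q_Y)/2 and q_Y = (101 - q_Z)/2.
Solving the pair: q_Z = 23, q_Y = 39.
Price P = 111 - 62 = 49.
Yarrow's profit: (49 - 10)·39 = 1521.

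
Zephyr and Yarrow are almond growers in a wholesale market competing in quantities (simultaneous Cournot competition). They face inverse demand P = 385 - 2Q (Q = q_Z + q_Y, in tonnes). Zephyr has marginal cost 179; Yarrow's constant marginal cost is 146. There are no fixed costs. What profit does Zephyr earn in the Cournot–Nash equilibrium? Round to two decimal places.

1662.72

Zephyr's profit: π_Z = (385 - 2Q)q_Z - (179q_Z). Setting ∂π_Z/∂q_Z = 0: 206 - 4q_Z - 2(q_Y) = 0.
Yarrow's first-order condition: 239 - 4q_Y - 2(q_Z) = 0.
Rearranging gives the reaction functions q_Z = (206 - 2q_Y)/4 and q_Y = (239 - 2q_Z)/4.
Substituting one into the other gives q_Z = 173/6 and q_Y = 136/3.
Price P = 385 - 2·(445/6) = 710/3.
Zephyr's profit: (710/3 - 179)·(173/6) = 1662.7222.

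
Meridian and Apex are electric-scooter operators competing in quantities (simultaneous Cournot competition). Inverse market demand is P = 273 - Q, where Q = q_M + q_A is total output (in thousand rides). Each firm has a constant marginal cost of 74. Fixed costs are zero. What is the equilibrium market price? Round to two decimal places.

A representative firm's profit is π_i = q_i(273 - Q) - 74q_i.
Setting ∂π_i/∂q_i = 0 with rivals' quantities fixed: 199 - 2q_i - q_j = 0.
With identical firms every q_j equals q_i, so q_j = q_i and 199 = 3q_i, giving q_i = 199/3.
Total output Q = 398/3, so price P = 273 - 398/3 = 421/3.

140.33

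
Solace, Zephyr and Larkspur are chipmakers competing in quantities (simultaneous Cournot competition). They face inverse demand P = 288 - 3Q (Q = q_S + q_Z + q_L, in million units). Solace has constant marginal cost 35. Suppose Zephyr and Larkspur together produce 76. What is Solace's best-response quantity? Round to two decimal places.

4.17

With rivals' combined output fixed at 76, Solace's profit is π_S = (288 - 3·76 - 3q_S)q_S - (35q_S) = (60 - 3q_S)q_S - (35q_S).
∂π_S/∂q_S = 25 - 6q_S = 0, so q_S = 25/6.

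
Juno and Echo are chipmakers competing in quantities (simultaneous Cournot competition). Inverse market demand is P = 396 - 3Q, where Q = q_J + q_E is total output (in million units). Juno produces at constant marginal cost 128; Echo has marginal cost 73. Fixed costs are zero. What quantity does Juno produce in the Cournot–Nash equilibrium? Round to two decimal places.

Juno's profit: π_J = (396 - 3Q)q_J - (128q_J). Setting ∂π_J/∂q_J = 0: 268 - 6q_J - 3(q_E) = 0.
Echo's first-order condition: 323 - 6q_E - 3(q_J) = 0.
Rearranging gives the reaction functions q_J = (268 - 3q_E)/6 and q_E = (323 - 3q_J)/6.
Substituting one into the other gives q_J = 71/3 and q_E = 42.

23.67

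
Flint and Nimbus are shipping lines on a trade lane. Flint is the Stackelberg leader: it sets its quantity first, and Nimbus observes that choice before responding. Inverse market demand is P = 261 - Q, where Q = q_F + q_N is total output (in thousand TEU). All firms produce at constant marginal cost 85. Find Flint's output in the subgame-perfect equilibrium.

Solve by backward induction. Given q_F, the follower Nimbus maximises π_N = (261 - q_F - q_N)q_N - 85q_N.
Follower FOC: 176 - q_F - 2q_N = 0, so q_N(q_F) = (176 - q_F)/2.
Flint substitutes q_N(q_F) into its own profit: π_F = q_F(261 - q_F - (176 - q_F)/2) - 85q_F = (173 - (1/2)q_F)q_F - 85q_F.
Maximising: ∂π_F/∂q_F = 88 - q_F = 0, giving q_F = 88.
Then q_N = (176 - 88)/2 = 44.

88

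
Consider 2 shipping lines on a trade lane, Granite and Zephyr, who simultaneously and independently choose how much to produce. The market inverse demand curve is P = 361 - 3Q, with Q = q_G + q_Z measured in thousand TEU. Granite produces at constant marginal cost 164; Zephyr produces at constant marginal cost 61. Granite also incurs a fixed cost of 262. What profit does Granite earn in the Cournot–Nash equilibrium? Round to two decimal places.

65.26

Granite's profit: π_G = (361 - 3Q)q_G - (164q_G). Setting ∂π_G/∂q_G = 0: 197 - 6q_G - 3(q_Z) = 0.
Zephyr's first-order condition: 300 - 6q_Z - 3(q_G) = 0.
Rearranging gives the reaction functions q_G = (197 - 3q_Z)/6 and q_Z = (300 - 3q_G)/6.
Substituting one into the other gives q_G = 94/9 and q_Z = 403/9.
Price P = 361 - 3·(497/9) = 586/3.
Granite's profit: (586/3 - 164)·(94/9) - 262 = 1762/27.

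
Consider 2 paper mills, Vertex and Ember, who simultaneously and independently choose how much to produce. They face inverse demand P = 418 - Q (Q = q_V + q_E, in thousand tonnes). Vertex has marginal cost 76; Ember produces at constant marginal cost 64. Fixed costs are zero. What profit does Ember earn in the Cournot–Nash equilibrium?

Vertex's profit: π_V = (418 - Q)q_V - (76q_V). Setting ∂π_V/∂q_V = 0: 342 - 2q_V - (q_E) = 0.
Ember's profit: π_E = (418 - Q)q_E - (64q_E). Setting ∂π_E/∂q_E = 0: 354 - 2q_E - (q_V) = 0.
So q_V = (342 - q_E)/2 and q_E = (354 - q_V)/2.
Substituting one into the other gives q_V = 110 and q_E = 122.
Price P = 418 - 232 = 186.
Ember's profit: (186 - 64)·122 = 14884.

14884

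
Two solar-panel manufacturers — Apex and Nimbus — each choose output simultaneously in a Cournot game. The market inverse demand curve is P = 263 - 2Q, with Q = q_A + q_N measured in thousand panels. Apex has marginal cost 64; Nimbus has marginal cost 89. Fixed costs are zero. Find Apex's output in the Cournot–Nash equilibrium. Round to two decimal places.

Apex's profit: π_A = (263 - 2Q)q_A - (64q_A). Setting ∂π_A/∂q_A = 0: 199 - 4q_A - 2(q_N) = 0.
Nimbus's profit: π_N = (263 - 2Q)q_N - (89q_N). Setting ∂π_N/∂q_N = 0: 174 - 4q_N - 2(q_A) = 0.
Rearranging gives the reaction functions q_A = (199 - 2q_N)/4 and q_N = (174 - 2q_A)/4.
Substituting one into the other gives q_A = 112/3 and q_N = 149/6.

37.33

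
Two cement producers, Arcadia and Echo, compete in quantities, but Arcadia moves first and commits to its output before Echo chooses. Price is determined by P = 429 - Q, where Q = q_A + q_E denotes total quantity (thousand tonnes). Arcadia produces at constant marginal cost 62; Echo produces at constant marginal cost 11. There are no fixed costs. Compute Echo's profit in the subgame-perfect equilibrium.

16900

The follower Echo best-responds to any q_A: π_E = (429 - Q)q_E - 11q_E.
Follower FOC: 418 - q_A - 2q_E = 0, so q_E(q_A) = (418 - q_A)/2.
The leader anticipates this reaction. Substituting into P = 429 - Q gives P = 220 - (1/2)q_A, so π_A = (220 - (1/2)q_A)q_A - 62q_A.
The leader's first-order condition 158 - q_A = 0 yields q_A = 158.
Then q_E = (418 - 158)/2 = 130.
Price P = 429 - 288 = 141.
Echo's profit: (141 - 11)·130 = 16900.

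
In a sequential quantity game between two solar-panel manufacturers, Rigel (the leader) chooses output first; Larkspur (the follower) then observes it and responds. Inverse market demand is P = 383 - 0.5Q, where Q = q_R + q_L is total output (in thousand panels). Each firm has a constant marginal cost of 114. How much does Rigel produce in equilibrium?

The follower Larkspur best-responds to any q_R: π_L = (383 - 0.5Q)q_L - 114q_L.
Follower FOC: 269 - (1/2)q_R - q_L = 0, so q_L(q_R) = (269 - (1/2)q_R).
Rigel substitutes q_L(q_R) into its own profit: π_R = q_R(383 - (1/2)q_R - (269 - (1/2)q_R)/2) - 114q_R = (497/2 - (1/4)q_R)q_R - 114q_R.
The leader's first-order condition 269/2 - (1/2)q_R = 0 yields q_R = 269.
Then q_L = (269 - (1/2)·269) = 269/2.

269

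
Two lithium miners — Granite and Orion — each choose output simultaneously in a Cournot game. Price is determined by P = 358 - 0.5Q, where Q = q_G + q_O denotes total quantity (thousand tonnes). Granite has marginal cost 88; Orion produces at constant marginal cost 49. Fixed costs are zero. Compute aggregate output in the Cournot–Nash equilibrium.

386

Granite's profit: π_G = (358 - 0.5Q)q_G - (88q_G). Setting ∂π_G/∂q_G = 0: 270 - q_G - (1/2)(q_O) = 0.
Orion's profit: π_O = (358 - 0.5Q)q_O - (49q_O). Setting ∂π_O/∂q_O = 0: 309 - q_O - (1/2)(q_G) = 0.
So q_G = (270 - (1/2)q_O) and q_O = (309 - (1/2)q_G).
Solving the pair: q_G = 154, q_O = 232.
Total output Q = 154 + 232 = 386.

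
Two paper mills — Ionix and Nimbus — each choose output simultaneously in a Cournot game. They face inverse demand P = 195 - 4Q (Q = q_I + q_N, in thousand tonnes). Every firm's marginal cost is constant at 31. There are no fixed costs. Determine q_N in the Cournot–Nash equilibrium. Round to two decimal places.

A representative firm's profit is π_i = q_i(195 - 4Q) - 31q_i.
First-order condition (treating rivals' output as given): 164 - 8q_i - 4q_j = 0.
By symmetry each firm produces the same amount; substituting q_j = q_i yields q_i = 164/12 = 41/3.

13.67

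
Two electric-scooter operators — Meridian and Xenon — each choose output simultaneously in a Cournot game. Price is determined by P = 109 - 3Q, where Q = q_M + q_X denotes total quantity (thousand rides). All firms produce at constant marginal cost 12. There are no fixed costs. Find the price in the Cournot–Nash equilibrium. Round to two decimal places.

Each firm earns π_i = (109 - 3Q)q_i - 12q_i.
Setting ∂π_i/∂q_i = 0 with rivals' quantities fixed: 97 - 6q_i - 3q_j = 0.
By symmetry each firm produces the same amount; substituting q_j = q_i yields q_i = 97/9.
Total output Q = 194/9, so price P = 109 - 3·(194/9) = 133/3.

44.33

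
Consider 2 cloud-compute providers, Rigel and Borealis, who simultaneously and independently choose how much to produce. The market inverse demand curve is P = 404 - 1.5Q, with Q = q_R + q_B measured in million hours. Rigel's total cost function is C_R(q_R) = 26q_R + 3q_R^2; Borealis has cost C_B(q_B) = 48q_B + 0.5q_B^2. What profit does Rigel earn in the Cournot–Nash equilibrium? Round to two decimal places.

Rigel's profit: π_R = (404 - 1.5Q)q_R - (26q_R + 3q_R²). Setting ∂π_R/∂q_R = 0: 378 - 9q_R - (3/2)(q_B) = 0.
Borealis's profit: π_B = (404 - 1.5Q)q_B - (48q_B + (1/2)q_B²). Setting ∂π_B/∂q_B = 0: 356 - 4q_B - (3/2)(q_R) = 0.
So q_R = (378 - (3/2)q_B)/9 and q_B = (356 - (3/2)q_R)/4.
Solving the pair: q_R = 1304/45, q_B = 1172/15.
Price P = 404 - (3/2)·(964/9) = 730/3.
Rigel's profit: (730/3)·(1304/45) - 26·(1304/45) - 3(1304/45)² = 3778.7022.

3778.70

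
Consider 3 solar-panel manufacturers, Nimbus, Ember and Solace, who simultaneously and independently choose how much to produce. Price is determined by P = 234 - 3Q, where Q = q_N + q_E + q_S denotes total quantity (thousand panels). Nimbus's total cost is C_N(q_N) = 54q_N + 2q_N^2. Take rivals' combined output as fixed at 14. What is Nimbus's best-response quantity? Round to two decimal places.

13.80

With rivals' combined output fixed at 14, Nimbus's profit is π_N = (234 - 3·14 - 3q_N)q_N - (54q_N + 2q_N²) = (192 - 3q_N)q_N - (54q_N + 2q_N²).
∂π_N/∂q_N = 138 - 10q_N = 0, so q_N = 69/5.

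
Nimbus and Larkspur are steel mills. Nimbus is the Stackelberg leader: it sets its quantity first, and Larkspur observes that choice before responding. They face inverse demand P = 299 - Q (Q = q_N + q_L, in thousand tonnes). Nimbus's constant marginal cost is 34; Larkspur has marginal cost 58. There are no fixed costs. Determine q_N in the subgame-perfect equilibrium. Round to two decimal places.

The follower Larkspur best-responds to any q_N: π_L = (299 - Q)q_L - 58q_L.
Setting the follower's marginal profit to zero, 241 - q_N - 2q_L = 0, i.e. q_L = (241 - q_N)/2.
The leader anticipates this reaction. Substituting into P = 299 - Q gives P = 357/2 - (1/2)q_N, so π_N = (357/2 - (1/2)q_N)q_N - 34q_N.
The leader's first-order condition 289/2 - q_N = 0 yields q_N = 289/2.
Then q_L = (241 - 289/2)/2 = 193/4.

144.50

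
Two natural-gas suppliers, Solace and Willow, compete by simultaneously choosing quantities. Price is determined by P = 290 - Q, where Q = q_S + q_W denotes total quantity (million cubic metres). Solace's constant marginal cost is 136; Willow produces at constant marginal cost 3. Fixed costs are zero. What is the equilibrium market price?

143

Solace's profit: π_S = (290 - Q)q_S - (136q_S). Setting ∂π_S/∂q_S = 0: 154 - 2q_S - (q_W) = 0.
Willow's profit: π_W = (290 - Q)q_W - (3q_W). Setting ∂π_W/∂q_W = 0: 287 - 2q_W - (q_S) = 0.
So q_S = (154 - q_W)/2 and q_W = (287 - q_S)/2.
Solving the pair: q_S = 7, q_W = 140.
Total output Q = 147, so price P = 290 - 147 = 143.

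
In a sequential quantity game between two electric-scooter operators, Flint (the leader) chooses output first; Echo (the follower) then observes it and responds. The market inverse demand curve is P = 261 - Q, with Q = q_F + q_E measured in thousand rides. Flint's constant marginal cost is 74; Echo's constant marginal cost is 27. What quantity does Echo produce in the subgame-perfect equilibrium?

Solve by backward induction. Given q_F, the follower Echo maximises π_E = (261 - q_F - q_E)q_E - 27q_E.
Follower FOC: 234 - q_F - 2q_E = 0, so q_E(q_F) = (234 - q_F)/2.
Flint substitutes q_E(q_F) into its own profit: π_F = q_F(261 - q_F - (234 - q_F)/2) - 74q_F = (144 - (1/2)q_F)q_F - 74q_F.
The leader's first-order condition 70 - q_F = 0 yields q_F = 70.
Then q_E = (234 - 70)/2 = 82.

82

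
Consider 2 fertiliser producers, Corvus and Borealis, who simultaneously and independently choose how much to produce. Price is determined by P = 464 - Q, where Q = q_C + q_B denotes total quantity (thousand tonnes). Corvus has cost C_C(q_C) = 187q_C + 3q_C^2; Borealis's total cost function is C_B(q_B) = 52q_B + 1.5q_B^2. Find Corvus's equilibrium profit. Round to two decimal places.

2489.75

Corvus's profit: π_C = (464 - Q)q_C - (187q_C + 3q_C²). Setting ∂π_C/∂q_C = 0: 277 - 8q_C - (q_B) = 0.
Borealis's first-order condition: 412 - 5q_B - (q_C) = 0.
So q_C = (277 - q_B)/8 and q_B = (412 - q_C)/5.
Substituting one into the other gives q_C = 973/39 and q_B = 77.4103.
Price P = 464 - 102.3590 = 361.6410.
Corvus's profit: 361.6410·(973/39) - 187·(973/39) - 3(973/39)² = 2489.7541.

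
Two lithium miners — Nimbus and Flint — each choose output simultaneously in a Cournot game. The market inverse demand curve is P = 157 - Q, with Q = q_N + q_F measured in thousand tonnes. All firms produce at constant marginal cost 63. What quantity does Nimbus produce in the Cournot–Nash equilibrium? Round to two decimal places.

Each firm earns π_i = (157 - Q)q_i - 63q_i.
First-order condition (treating rivals' output as given): 94 - 2q_i - q_j = 0.
With identical firms every q_j equals q_i, so q_j = q_i and 94 = 3q_i, giving q_i = 94/3.

31.33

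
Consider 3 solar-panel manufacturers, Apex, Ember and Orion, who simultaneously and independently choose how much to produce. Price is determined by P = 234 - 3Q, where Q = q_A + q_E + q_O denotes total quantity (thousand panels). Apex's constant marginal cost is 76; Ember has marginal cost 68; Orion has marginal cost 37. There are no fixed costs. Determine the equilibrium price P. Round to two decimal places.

103.75

Apex's profit: π_A = (234 - 3Q)q_A - (76q_A). Setting ∂π_A/∂q_A = 0: 158 - 6q_A - 3(q_E + q_O) = 0.
Ember's first-order condition: 166 - 6q_E - 3(q_A + q_O) = 0.
Orion's first-order condition: 197 - 6q_O - 3(q_A + q_E) = 0.
Adding the 3 first-order conditions: 521 − 12Q = 0, so Q = 521/12.
Back-substituting: q_A = (158 − 521/4)/3 = 37/4, q_E = (166 − 521/4)/3 = 143/12, q_O = (197 − 521/4)/3 = 89/4.
Total output Q = 521/12, so price P = 234 - 3·(521/12) = 415/4.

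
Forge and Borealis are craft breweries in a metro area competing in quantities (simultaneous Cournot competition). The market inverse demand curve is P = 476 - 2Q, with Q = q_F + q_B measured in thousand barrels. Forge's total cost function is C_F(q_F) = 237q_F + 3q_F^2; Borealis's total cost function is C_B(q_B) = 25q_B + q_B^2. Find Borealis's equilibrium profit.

Forge's profit: π_F = (476 - 2Q)q_F - (237q_F + 3q_F²). Setting ∂π_F/∂q_F = 0: 239 - 10q_F - 2(q_B) = 0.
Borealis's first-order condition: 451 - 6q_B - 2(q_F) = 0.
So q_F = (239 - 2q_B)/10 and q_B = (451 - 2q_F)/6.
Substituting one into the other gives q_F = 19/2 and q_B = 72.
Price P = 476 - 2·(163/2) = 313.
Borealis's profit: 313·72 - 25·72 - 72² = 15552.

15552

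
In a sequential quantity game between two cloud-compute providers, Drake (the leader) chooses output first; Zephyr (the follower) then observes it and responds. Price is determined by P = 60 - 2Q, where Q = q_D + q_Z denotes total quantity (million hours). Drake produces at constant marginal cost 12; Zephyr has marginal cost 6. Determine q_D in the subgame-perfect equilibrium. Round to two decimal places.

The follower Zephyr best-responds to any q_D: π_Z = (60 - 2Q)q_Z - 6q_Z.
∂π_Z/∂q_Z = 54 - 2q_D - 4q_Z = 0 gives the reaction function q_Z = (54 - 2q_D)/4.
Drake substitutes q_Z(q_D) into its own profit: π_D = q_D(60 - 2q_D - (54 - 2q_D)/2) - 12q_D = (33 - q_D)q_D - 12q_D.
Leader FOC: 21 - 2q_D = 0, so q_D = 21/2.
Then q_Z = (54 - 2·(21/2))/4 = 33/4.

10.50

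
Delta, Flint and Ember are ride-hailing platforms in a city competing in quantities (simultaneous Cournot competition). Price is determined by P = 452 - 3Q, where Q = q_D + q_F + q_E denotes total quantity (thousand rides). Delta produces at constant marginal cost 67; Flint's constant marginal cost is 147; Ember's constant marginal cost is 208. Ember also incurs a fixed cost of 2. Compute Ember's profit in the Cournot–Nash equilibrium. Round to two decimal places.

Delta's profit: π_D = (452 - 3Q)q_D - (67q_D). Setting ∂π_D/∂q_D = 0: 385 - 6q_D - 3(q_F + q_E) = 0.
Flint's first-order condition: 305 - 6q_F - 3(q_D + q_E) = 0.
Ember's first-order condition: 244 - 6q_E - 3(q_D + q_F) = 0.
Adding the 3 first-order conditions: 934 − 12Q = 0, so Q = 467/6.
Back-substituting: q_D = (385 − 467/2)/3 = 101/2, q_F = (305 − 467/2)/3 = 143/6, q_E = (244 − 467/2)/3 = 7/2.
Price P = 452 - 3·(467/6) = 437/2.
Ember's profit: (437/2 - 208)·(7/2) - 2 = 139/4.

34.75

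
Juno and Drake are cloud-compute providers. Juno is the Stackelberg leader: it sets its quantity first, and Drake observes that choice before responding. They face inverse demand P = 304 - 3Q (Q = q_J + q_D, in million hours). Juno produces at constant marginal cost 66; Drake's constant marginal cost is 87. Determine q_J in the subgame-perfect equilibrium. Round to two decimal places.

43.17

Solve by backward induction. Given q_J, the follower Drake maximises π_D = (304 - 3q_J - 3q_D)q_D - 87q_D.
Setting the follower's marginal profit to zero, 217 - 3q_J - 6q_D = 0, i.e. q_D = (217 - 3q_J)/6.
The leader anticipates this reaction. Substituting into P = 304 - 3Q gives P = 391/2 - (3/2)q_J, so π_J = (391/2 - (3/2)q_J)q_J - 66q_J.
The leader's first-order condition 259/2 - 3q_J = 0 yields q_J = 259/6.
Then q_D = (217 - 3·(259/6))/6 = 175/12.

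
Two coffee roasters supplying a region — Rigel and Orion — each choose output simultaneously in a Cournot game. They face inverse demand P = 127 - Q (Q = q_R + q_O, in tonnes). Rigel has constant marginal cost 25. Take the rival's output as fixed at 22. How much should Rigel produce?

40

With the rival's output fixed at 22, Rigel's profit is π_R = (127 - 22 - q_R)q_R - (25q_R) = (105 - q_R)q_R - (25q_R).
∂π_R/∂q_R = 80 - 2q_R = 0, so q_R = 40.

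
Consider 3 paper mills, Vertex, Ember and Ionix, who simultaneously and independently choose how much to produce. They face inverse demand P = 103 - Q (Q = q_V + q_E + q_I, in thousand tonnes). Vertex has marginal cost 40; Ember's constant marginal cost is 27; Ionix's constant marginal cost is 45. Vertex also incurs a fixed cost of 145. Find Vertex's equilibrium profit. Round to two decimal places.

Vertex's profit: π_V = (103 - Q)q_V - (40q_V). Setting ∂π_V/∂q_V = 0: 63 - 2q_V - (q_E + q_I) = 0.
Ember's first-order condition: 76 - 2q_E - (q_V + q_I) = 0.
Ionix's profit: π_I = (103 - Q)q_I - (45q_I). Setting ∂π_I/∂q_I = 0: 58 - 2q_I - (q_V + q_E) = 0.
Summing all 3 equations gives 197 − 4Q = 0, hence Q = 197/4.
Back-substituting: q_V = (63 − 197/4) = 55/4, q_E = (76 − 197/4) = 107/4, q_I = (58 − 197/4) = 35/4.
Price P = 103 - 197/4 = 215/4.
Vertex's profit: (215/4 - 40)·(55/4) - 145 = 705/16.

44.06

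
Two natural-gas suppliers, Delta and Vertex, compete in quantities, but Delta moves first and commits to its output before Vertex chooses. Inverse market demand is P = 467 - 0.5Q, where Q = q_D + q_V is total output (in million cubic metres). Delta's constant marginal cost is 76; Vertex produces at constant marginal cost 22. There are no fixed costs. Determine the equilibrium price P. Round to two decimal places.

160.25

The follower Vertex best-responds to any q_D: π_V = (467 - 0.5Q)q_V - 22q_V.
∂π_V/∂q_V = 445 - (1/2)q_D - q_V = 0 gives the reaction function q_V = (445 - (1/2)q_D).
The leader anticipates this reaction. Substituting into P = 467 - 0.5Q gives P = 489/2 - (1/4)q_D, so π_D = (489/2 - (1/4)q_D)q_D - 76q_D.
Maximising: ∂π_D/∂q_D = 337/2 - (1/2)q_D = 0, giving q_D = 337.
Then q_V = (445 - (1/2)·337) = 553/2.
Total output Q = 1227/2, so price P = 467 - (1/2)·(1227/2) = 641/4.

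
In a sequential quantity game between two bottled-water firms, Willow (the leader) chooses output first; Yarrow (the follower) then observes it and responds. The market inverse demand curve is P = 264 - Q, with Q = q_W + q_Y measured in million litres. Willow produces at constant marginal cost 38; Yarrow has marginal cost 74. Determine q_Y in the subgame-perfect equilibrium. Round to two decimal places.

The follower Yarrow best-responds to any q_W: π_Y = (264 - Q)q_Y - 74q_Y.
∂π_Y/∂q_Y = 190 - q_W - 2q_Y = 0 gives the reaction function q_Y = (190 - q_W)/2.
The leader anticipates this reaction. Substituting into P = 264 - Q gives P = 169 - (1/2)q_W, so π_W = (169 - (1/2)q_W)q_W - 38q_W.
Maximising: ∂π_W/∂q_W = 131 - q_W = 0, giving q_W = 131.
Then q_Y = (190 - 131)/2 = 59/2.

29.50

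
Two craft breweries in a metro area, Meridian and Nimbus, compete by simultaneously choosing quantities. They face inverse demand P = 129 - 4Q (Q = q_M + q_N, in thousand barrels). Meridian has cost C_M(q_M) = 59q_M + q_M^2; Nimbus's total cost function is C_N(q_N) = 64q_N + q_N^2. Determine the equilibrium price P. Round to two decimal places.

90.43

Meridian's profit: π_M = (129 - 4Q)q_M - (59q_M + q_M²). Setting ∂π_M/∂q_M = 0: 70 - 10q_M - 4(q_N) = 0.
Nimbus's profit: π_N = (129 - 4Q)q_N - (64q_N + q_N²). Setting ∂π_N/∂q_N = 0: 65 - 10q_N - 4(q_M) = 0.
Rearranging gives the reaction functions q_M = (70 - 4q_N)/10 and q_N = (65 - 4q_M)/10.
Solving the pair: q_M = 110/21, q_N = 185/42.
Total output Q = 135/14, so price P = 129 - 4·(135/14) = 633/7.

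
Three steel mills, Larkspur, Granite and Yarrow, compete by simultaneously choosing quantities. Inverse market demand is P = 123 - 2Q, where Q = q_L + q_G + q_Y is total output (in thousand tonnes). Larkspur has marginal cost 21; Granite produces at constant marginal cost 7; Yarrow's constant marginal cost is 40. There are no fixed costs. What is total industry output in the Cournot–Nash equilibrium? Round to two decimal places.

37.63

Larkspur's profit: π_L = (123 - 2Q)q_L - (21q_L). Setting ∂π_L/∂q_L = 0: 102 - 4q_L - 2(q_G + q_Y) = 0.
Granite's profit: π_G = (123 - 2Q)q_G - (7q_G). Setting ∂π_G/∂q_G = 0: 116 - 4q_G - 2(q_L + q_Y) = 0.
Yarrow's first-order condition: 83 - 4q_Y - 2(q_L + q_G) = 0.
Summing all 3 equations gives 301 − 8Q = 0, hence Q = 301/8.
Back-substituting: q_L = (102 − 301/4)/2 = 107/8, q_G = (116 − 301/4)/2 = 163/8, q_Y = (83 − 301/4)/2 = 31/8.
Total output Q = 107/8 + 163/8 + 31/8 = 301/8.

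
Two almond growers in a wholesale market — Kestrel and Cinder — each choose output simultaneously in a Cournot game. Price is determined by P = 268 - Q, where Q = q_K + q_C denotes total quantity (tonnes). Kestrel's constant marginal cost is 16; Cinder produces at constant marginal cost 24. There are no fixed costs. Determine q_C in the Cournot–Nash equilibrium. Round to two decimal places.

78.67

Kestrel's profit: π_K = (268 - Q)q_K - (16q_K). Setting ∂π_K/∂q_K = 0: 252 - 2q_K - (q_C) = 0.
Cinder's profit: π_C = (268 - Q)q_C - (24q_C). Setting ∂π_C/∂q_C = 0: 244 - 2q_C - (q_K) = 0.
Best responses: q_K = (252 - q_C)/2, q_C = (244 - q_K)/2.
Solving the pair: q_K = 260/3, q_C = 236/3.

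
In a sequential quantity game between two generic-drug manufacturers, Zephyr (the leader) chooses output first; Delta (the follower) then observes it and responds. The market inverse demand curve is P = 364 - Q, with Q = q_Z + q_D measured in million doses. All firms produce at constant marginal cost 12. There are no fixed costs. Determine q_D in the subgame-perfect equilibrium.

88

The follower Delta best-responds to any q_Z: π_D = (364 - Q)q_D - 12q_D.
Follower FOC: 352 - q_Z - 2q_D = 0, so q_D(q_Z) = (352 - q_Z)/2.
The leader anticipates this reaction. Substituting into P = 364 - Q gives P = 188 - (1/2)q_Z, so π_Z = (188 - (1/2)q_Z)q_Z - 12q_Z.
Maximising: ∂π_Z/∂q_Z = 176 - q_Z = 0, giving q_Z = 176.
Then q_D = (352 - 176)/2 = 88.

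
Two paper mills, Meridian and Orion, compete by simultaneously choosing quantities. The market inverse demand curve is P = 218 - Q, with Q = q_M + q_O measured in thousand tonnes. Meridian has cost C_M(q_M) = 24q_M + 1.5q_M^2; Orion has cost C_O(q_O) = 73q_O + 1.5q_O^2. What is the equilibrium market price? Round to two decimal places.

Meridian's profit: π_M = (218 - Q)q_M - (24q_M + (3/2)q_M²). Setting ∂π_M/∂q_M = 0: 194 - 5q_M - (q_O) = 0.
Orion's profit: π_O = (218 - Q)q_O - (73q_O + (3/2)q_O²). Setting ∂π_O/∂q_O = 0: 145 - 5q_O - (q_M) = 0.
So q_M = (194 - q_O)/5 and q_O = (145 - q_M)/5.
Solving the pair: q_M = 275/8, q_O = 177/8.
Total output Q = 113/2, so price P = 218 - 113/2 = 323/2.

161.50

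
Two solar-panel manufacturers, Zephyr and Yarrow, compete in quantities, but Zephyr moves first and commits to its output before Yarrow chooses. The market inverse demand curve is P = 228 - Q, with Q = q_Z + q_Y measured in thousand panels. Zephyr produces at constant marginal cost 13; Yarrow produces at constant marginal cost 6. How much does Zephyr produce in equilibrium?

Solve by backward induction. Given q_Z, the follower Yarrow maximises π_Y = (228 - q_Z - q_Y)q_Y - 6q_Y.
∂π_Y/∂q_Y = 222 - q_Z - 2q_Y = 0 gives the reaction function q_Y = (222 - q_Z)/2.
The leader anticipates this reaction. Substituting into P = 228 - Q gives P = 117 - (1/2)q_Z, so π_Z = (117 - (1/2)q_Z)q_Z - 13q_Z.
Leader FOC: 104 - q_Z = 0, so q_Z = 104.
Then q_Y = (222 - 104)/2 = 59.

104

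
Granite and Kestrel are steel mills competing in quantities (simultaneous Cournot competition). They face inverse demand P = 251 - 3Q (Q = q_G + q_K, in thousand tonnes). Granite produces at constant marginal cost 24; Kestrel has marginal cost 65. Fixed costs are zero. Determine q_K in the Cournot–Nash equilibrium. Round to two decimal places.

16.11

Granite's profit: π_G = (251 - 3Q)q_G - (24q_G). Setting ∂π_G/∂q_G = 0: 227 - 6q_G - 3(q_K) = 0.
Kestrel's profit: π_K = (251 - 3Q)q_K - (65q_K). Setting ∂π_K/∂q_K = 0: 186 - 6q_K - 3(q_G) = 0.
Rearranging gives the reaction functions q_G = (227 - 3q_K)/6 and q_K = (186 - 3q_G)/6.
Solving the pair: q_G = 268/9, q_K = 145/9.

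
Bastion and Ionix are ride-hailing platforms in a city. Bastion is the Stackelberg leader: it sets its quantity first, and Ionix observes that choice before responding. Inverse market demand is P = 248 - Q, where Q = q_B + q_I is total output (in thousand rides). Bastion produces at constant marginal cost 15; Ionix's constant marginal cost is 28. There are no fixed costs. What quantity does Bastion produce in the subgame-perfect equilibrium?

123

The follower Ionix best-responds to any q_B: π_I = (248 - Q)q_I - 28q_I.
Setting the follower's marginal profit to zero, 220 - q_B - 2q_I = 0, i.e. q_I = (220 - q_B)/2.
The leader anticipates this reaction. Substituting into P = 248 - Q gives P = 138 - (1/2)q_B, so π_B = (138 - (1/2)q_B)q_B - 15q_B.
The leader's first-order condition 123 - q_B = 0 yields q_B = 123.
Then q_I = (220 - 123)/2 = 97/2.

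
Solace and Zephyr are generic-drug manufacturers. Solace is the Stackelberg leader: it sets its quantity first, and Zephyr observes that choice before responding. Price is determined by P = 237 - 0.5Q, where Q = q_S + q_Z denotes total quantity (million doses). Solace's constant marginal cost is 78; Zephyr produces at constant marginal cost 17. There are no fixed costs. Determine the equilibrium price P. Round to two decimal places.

The follower Zephyr best-responds to any q_S: π_Z = (237 - 0.5Q)q_Z - 17q_Z.
Setting the follower's marginal profit to zero, 220 - (1/2)q_S - q_Z = 0, i.e. q_Z = (220 - (1/2)q_S).
Solace substitutes q_Z(q_S) into its own profit: π_S = q_S(237 - (1/2)q_S - (220 - (1/2)q_S)/2) - 78q_S = (127 - (1/4)q_S)q_S - 78q_S.
Maximising: ∂π_S/∂q_S = 49 - (1/2)q_S = 0, giving q_S = 98.
Then q_Z = (220 - (1/2)·98) = 171.
Total output Q = 269, so price P = 237 - (1/2)·269 = 205/2.

102.50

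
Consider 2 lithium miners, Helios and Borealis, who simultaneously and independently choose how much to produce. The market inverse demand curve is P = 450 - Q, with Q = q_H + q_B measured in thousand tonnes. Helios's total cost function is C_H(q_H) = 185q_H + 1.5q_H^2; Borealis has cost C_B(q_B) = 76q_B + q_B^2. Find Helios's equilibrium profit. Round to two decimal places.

Helios's profit: π_H = (450 - Q)q_H - (185q_H + (3/2)q_H²). Setting ∂π_H/∂q_H = 0: 265 - 5q_H - (q_B) = 0.
Borealis's profit: π_B = (450 - Q)q_B - (76q_B + q_B²). Setting ∂π_B/∂q_B = 0: 374 - 4q_B - (q_H) = 0.
Best responses: q_H = (265 - q_B)/5, q_B = (374 - q_H)/4.
Solving the pair: q_H = 686/19, q_B = 1605/19.
Price P = 450 - 120.5789 = 329.4211.
Helios's profit: 329.4211·(686/19) - 185·(686/19) - (3/2)(686/19)² = 3258.9751.

3258.98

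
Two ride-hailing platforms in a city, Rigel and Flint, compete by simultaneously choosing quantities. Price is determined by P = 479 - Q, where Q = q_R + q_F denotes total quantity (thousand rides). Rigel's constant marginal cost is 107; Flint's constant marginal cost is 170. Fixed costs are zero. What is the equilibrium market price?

Rigel's profit: π_R = (479 - Q)q_R - (107q_R). Setting ∂π_R/∂q_R = 0: 372 - 2q_R - (q_F) = 0.
Flint's first-order condition: 309 - 2q_F - (q_R) = 0.
So q_R = (372 - q_F)/2 and q_F = (309 - q_R)/2.
Solving the pair: q_R = 145, q_F = 82.
Total output Q = 227, so price P = 479 - 227 = 252.

252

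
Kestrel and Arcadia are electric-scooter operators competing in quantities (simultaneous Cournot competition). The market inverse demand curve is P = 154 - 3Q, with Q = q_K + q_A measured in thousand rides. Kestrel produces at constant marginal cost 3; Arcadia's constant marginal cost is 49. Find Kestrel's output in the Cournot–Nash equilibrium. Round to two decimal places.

21.89

Kestrel's profit: π_K = (154 - 3Q)q_K - (3q_K). Setting ∂π_K/∂q_K = 0: 151 - 6q_K - 3(q_A) = 0.
Arcadia's profit: π_A = (154 - 3Q)q_A - (49q_A). Setting ∂π_A/∂q_A = 0: 105 - 6q_A - 3(q_K) = 0.
Rearranging gives the reaction functions q_K = (151 - 3q_A)/6 and q_A = (105 - 3q_K)/6.
Substituting one into the other gives q_K = 197/9 and q_A = 59/9.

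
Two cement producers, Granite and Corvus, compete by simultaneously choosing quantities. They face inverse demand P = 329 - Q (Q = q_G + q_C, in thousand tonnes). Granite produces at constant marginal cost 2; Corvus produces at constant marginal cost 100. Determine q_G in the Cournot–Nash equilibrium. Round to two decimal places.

141.67

Granite's profit: π_G = (329 - Q)q_G - (2q_G). Setting ∂π_G/∂q_G = 0: 327 - 2q_G - (q_C) = 0.
Corvus's profit: π_C = (329 - Q)q_C - (100q_C). Setting ∂π_C/∂q_C = 0: 229 - 2q_C - (q_G) = 0.
Rearranging gives the reaction functions q_G = (327 - q_C)/2 and q_C = (229 - q_G)/2.
Solving the pair: q_G = 425/3, q_C = 131/3.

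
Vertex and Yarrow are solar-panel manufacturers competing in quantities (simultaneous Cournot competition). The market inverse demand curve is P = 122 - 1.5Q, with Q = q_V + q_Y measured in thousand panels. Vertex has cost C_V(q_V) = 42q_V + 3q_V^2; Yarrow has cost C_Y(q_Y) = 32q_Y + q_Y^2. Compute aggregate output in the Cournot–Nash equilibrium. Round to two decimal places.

Vertex's profit: π_V = (122 - 1.5Q)q_V - (42q_V + 3q_V²). Setting ∂π_V/∂q_V = 0: 80 - 9q_V - (3/2)(q_Y) = 0.
Yarrow's profit: π_Y = (122 - 1.5Q)q_Y - (32q_Y + q_Y²). Setting ∂π_Y/∂q_Y = 0: 90 - 5q_Y - (3/2)(q_V) = 0.
Best responses: q_V = (80 - (3/2)q_Y)/9, q_Y = (90 - (3/2)q_V)/5.
Solving the pair: q_V = 1060/171, q_Y = 920/57.
Total output Q = 1060/171 + 920/57 = 22.3392.

22.34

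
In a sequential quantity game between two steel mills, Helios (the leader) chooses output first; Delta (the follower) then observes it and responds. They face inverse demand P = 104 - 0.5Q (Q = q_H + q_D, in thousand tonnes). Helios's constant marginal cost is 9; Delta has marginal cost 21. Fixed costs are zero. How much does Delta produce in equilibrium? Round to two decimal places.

29.50

Solve by backward induction. Given q_H, the follower Delta maximises π_D = (104 - (1/2)q_H - (1/2)q_D)q_D - 21q_D.
Follower FOC: 83 - (1/2)q_H - q_D = 0, so q_D(q_H) = (83 - (1/2)q_H).
Helios substitutes q_D(q_H) into its own profit: π_H = q_H(104 - (1/2)q_H - (83 - (1/2)q_H)/2) - 9q_H = (125/2 - (1/4)q_H)q_H - 9q_H.
Maximising: ∂π_H/∂q_H = 107/2 - (1/2)q_H = 0, giving q_H = 107.
Then q_D = (83 - (1/2)·107) = 59/2.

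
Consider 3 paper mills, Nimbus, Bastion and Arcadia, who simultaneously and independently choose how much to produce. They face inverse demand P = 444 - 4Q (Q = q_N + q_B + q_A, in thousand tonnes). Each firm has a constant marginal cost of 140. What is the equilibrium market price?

Each firm earns π_i = (444 - 4Q)q_i - 140q_i.
First-order condition (treating rivals' output as given): 304 - 8q_i - 4·Σ_{j≠i} q_j = 0.
With identical firms every q_j equals q_i, so Σ_{j≠i} q_j = 2q_i and 304 = 16q_i, giving q_i = 19.
Total output Q = 57, so price P = 444 - 4·57 = 216.

216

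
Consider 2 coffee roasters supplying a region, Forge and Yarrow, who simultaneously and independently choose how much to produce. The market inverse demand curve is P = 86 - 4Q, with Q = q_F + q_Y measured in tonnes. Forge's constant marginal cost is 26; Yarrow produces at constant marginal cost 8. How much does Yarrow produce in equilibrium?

8

Forge's profit: π_F = (86 - 4Q)q_F - (26q_F). Setting ∂π_F/∂q_F = 0: 60 - 8q_F - 4(q_Y) = 0.
Yarrow's first-order condition: 78 - 8q_Y - 4(q_F) = 0.
Rearranging gives the reaction functions q_F = (60 - 4q_Y)/8 and q_Y = (78 - 4q_F)/8.
Solving the pair: q_F = 7/2, q_Y = 8.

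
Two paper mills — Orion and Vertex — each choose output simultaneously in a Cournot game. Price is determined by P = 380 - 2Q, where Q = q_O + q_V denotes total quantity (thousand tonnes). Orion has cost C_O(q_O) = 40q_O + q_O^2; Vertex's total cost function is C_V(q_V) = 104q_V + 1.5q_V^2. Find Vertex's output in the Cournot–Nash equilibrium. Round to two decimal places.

Orion's profit: π_O = (380 - 2Q)q_O - (40q_O + q_O²). Setting ∂π_O/∂q_O = 0: 340 - 6q_O - 2(q_V) = 0.
Vertex's first-order condition: 276 - 7q_V - 2(q_O) = 0.
Best responses: q_O = (340 - 2q_V)/6, q_V = (276 - 2q_O)/7.
Substituting one into the other gives q_O = 914/19 and q_V = 488/19.

25.68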